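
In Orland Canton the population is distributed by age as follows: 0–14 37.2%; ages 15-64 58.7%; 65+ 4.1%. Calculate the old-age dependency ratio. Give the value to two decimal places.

Old-age dependency ratio = 4.1 / 58.7 × 100 = 6.98

Old-age dependency ratio: 6.98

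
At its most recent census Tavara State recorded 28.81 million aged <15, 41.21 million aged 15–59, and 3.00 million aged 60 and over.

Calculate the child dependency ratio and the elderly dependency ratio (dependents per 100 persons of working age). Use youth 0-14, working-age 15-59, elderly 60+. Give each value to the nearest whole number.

Youth dependency ratio: 70
Old-age dependency ratio: 7

Youth dependency ratio = 28.81 / 41.21 × 100 = 70
Old-age dependency ratio = 3.00 / 41.21 × 100 = 7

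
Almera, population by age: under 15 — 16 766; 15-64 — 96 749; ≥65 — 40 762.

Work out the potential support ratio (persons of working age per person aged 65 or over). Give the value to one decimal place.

Potential support ratio = 96 749 / 40 762 = 2.4

Potential support ratio: 2.4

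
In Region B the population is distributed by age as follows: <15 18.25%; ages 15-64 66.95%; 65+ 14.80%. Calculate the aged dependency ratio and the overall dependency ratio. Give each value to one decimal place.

Old-age dependency ratio = 14.80 / 66.95 × 100 = 22.1
Total dependency ratio = (18.25 + 14.80) / 66.95 × 100 = 33.05 / 66.95 × 100 = 49.4

Old-age dependency ratio: 22.1
Total dependency ratio: 49.4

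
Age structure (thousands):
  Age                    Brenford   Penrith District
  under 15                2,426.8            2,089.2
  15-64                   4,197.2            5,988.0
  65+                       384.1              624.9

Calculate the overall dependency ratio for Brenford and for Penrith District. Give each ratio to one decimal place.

Brenford: 67.0
Penrith District: 45.3

Brenford: (2,426.8 + 384.1) / 4,197.2 × 100 = 2,810.9 / 4,197.2 × 100 = 67.0
Penrith District: (2,089.2 + 624.9) / 5,988.0 × 100 = 2,714.1 / 5,988.0 × 100 = 45.3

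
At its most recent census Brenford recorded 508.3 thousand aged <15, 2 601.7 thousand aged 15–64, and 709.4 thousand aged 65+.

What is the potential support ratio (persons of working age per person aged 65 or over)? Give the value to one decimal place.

Potential support ratio: 3.7

Potential support ratio = 2 601.7 / 709.4 = 3.7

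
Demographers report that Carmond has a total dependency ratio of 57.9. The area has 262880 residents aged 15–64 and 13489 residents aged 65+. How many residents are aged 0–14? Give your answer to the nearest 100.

Total dependency ratio = (youth + elderly) / working-age × 100
57.9 = (Y + 13489) / 262880 × 100
⇒ 138700

Aged 0–14: 138700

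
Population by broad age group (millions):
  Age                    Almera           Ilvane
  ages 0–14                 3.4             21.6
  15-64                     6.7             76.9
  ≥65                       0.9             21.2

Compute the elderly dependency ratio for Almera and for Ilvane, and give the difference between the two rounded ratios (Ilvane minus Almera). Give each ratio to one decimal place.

Almera: 0.9 / 6.7 × 100 = 13.4
Ilvane: 21.2 / 76.9 × 100 = 27.6

Almera: 13.4
Ilvane: 27.6
Difference: +14.2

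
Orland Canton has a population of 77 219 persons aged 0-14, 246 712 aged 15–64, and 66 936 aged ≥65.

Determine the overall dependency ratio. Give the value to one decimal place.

Total dependency ratio: 58.4

Total dependency ratio = (77 219 + 66 936) / 246 712 × 100 = 144 155 / 246 712 × 100 = 58.4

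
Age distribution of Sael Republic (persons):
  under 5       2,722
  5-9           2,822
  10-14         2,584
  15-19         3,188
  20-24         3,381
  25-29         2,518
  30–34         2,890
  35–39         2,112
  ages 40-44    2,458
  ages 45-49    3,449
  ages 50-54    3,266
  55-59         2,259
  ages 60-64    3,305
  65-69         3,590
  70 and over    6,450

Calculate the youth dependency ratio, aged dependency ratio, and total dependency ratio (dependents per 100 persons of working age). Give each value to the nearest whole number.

Youth dependency ratio: 28
Old-age dependency ratio: 35
Total dependency ratio: 63

0–14: 2,722 + 2,822 + 2,584 = 8,128
15–64: 3,188 + 3,381 + 2,518 + 2,890 + 2,112 + 2,458 + 3,449 + 3,266 + 2,259 + 3,305 = 28,826
65+: 3,590 + 6,450 = 10,040
Youth dependency ratio = 8,128 / 28,826 × 100 = 28
Old-age dependency ratio = 10,040 / 28,826 × 100 = 35
Total dependency ratio = (8,128 + 10,040) / 28,826 × 100 = 18,168 / 28,826 × 100 = 63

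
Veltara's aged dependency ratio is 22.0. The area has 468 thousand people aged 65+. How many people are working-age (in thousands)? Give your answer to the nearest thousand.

Old-age dependency ratio = elderly / working-age × 100
22.0 = 468 / W × 100
⇒ 2 127

Working-age: 2 127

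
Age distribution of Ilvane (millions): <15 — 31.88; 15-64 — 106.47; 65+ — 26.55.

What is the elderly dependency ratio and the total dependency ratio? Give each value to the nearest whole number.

Old-age dependency ratio: 25
Total dependency ratio: 55

Old-age dependency ratio = 26.55 / 106.47 × 100 = 25
Total dependency ratio = (31.88 + 26.55) / 106.47 × 100 = 58.43 / 106.47 × 100 = 55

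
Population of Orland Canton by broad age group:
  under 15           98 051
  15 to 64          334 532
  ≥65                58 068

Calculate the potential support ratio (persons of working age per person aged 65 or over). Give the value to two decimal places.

Potential support ratio: 5.76

Potential support ratio = 334 532 / 58 068 = 5.76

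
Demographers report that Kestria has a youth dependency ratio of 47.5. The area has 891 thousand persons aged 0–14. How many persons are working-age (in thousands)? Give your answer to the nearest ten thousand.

Working-age: 1880

Youth dependency ratio = youth / working-age × 100
47.5 = 891 / W × 100
⇒ 1880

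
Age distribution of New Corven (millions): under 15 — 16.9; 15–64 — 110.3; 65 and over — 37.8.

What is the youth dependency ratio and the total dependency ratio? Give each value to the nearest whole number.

Youth dependency ratio: 15
Total dependency ratio: 50

Youth dependency ratio = 16.9 / 110.3 × 100 = 15
Total dependency ratio = (16.9 + 37.8) / 110.3 × 100 = 54.7 / 110.3 × 100 = 50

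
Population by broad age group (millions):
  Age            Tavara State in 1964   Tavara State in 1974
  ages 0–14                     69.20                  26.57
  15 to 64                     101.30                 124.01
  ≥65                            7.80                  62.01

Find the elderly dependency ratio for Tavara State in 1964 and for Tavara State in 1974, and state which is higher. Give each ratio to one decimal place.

Tavara State in 1964: 7.80 / 101.30 × 100 = 7.7
Tavara State in 1974: 62.01 / 124.01 × 100 = 50.0

Tavara State in 1964: 7.7
Tavara State in 1974: 50.0
Higher: Tavara State in 1974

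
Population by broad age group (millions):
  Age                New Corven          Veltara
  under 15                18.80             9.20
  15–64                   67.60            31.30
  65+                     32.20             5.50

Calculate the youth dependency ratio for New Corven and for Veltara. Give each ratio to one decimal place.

New Corven: 18.80 / 67.60 × 100 = 27.8
Veltara: 9.20 / 31.30 × 100 = 29.4

New Corven: 27.8
Veltara: 29.4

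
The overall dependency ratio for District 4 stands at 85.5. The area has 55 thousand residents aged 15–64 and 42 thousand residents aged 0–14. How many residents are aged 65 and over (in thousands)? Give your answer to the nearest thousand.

Aged 65 and over: 5

Total dependency ratio = (youth + elderly) / working-age × 100
85.5 = (42 + E) / 55 × 100
⇒ 5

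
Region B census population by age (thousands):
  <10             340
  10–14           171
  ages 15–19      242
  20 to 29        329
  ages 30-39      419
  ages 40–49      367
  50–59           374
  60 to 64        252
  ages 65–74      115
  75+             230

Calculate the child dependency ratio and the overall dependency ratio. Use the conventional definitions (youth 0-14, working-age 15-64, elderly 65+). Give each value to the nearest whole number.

0–14: 340 + 171 = 511
15–64: 242 + 329 + 419 + 367 + 374 + 252 = 1,983
65+: 115 + 230 = 345
Youth dependency ratio = 511 / 1,983 × 100 = 26
Total dependency ratio = (511 + 345) / 1,983 × 100 = 856 / 1,983 × 100 = 43

Youth dependency ratio: 26
Total dependency ratio: 43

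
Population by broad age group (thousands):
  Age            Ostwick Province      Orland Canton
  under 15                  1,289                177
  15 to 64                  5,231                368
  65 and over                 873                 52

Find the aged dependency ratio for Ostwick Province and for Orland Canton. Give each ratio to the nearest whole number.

Ostwick Province: 873 / 5,231 × 100 = 17
Orland Canton: 52 / 368 × 100 = 14

Ostwick Province: 17
Orland Canton: 14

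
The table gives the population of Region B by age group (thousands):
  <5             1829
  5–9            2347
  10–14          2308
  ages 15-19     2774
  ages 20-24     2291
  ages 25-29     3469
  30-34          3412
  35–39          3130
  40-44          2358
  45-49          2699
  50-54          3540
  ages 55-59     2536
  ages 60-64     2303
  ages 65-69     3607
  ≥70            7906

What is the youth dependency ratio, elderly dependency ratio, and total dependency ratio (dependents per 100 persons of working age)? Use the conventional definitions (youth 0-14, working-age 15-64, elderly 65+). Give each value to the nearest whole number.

Youth dependency ratio: 23
Old-age dependency ratio: 40
Total dependency ratio: 63

0–14: 1829 + 2347 + 2308 = 6484
15–64: 2774 + 2291 + 3469 + 3412 + 3130 + 2358 + 2699 + 3540 + 2536 + 2303 = 28512
65+: 3607 + 7906 = 11513
Youth dependency ratio = 6484 / 28512 × 100 = 23
Old-age dependency ratio = 11513 / 28512 × 100 = 40
Total dependency ratio = (6484 + 11513) / 28512 × 100 = 17997 / 28512 × 100 = 63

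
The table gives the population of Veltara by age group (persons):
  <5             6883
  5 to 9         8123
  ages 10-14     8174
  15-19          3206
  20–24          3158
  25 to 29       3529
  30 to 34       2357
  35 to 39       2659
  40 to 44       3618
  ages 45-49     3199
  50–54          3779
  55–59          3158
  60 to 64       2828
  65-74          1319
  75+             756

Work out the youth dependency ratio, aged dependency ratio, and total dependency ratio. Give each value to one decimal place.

Youth dependency ratio: 73.6
Old-age dependency ratio: 6.6
Total dependency ratio: 80.2

0–14: 6883 + 8123 + 8174 = 23180
15–64: 3206 + 3158 + 3529 + 2357 + 2659 + 3618 + 3199 + 3779 + 3158 + 2828 = 31491
65+: 1319 + 756 = 2075
Youth dependency ratio = 23180 / 31491 × 100 = 73.6
Old-age dependency ratio = 2075 / 31491 × 100 = 6.6
Total dependency ratio = (23180 + 2075) / 31491 × 100 = 25255 / 31491 × 100 = 80.2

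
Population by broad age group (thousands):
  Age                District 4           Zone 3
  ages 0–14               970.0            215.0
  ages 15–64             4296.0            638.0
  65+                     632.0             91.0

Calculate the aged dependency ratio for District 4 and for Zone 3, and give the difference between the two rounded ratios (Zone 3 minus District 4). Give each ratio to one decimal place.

District 4: 632.0 / 4296.0 × 100 = 14.7
Zone 3: 91.0 / 638.0 × 100 = 14.3

District 4: 14.7
Zone 3: 14.3
Difference: -0.4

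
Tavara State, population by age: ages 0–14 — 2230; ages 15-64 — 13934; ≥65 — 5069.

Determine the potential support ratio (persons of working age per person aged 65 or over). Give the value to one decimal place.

Potential support ratio: 2.7

Potential support ratio = 13934 / 5069 = 2.7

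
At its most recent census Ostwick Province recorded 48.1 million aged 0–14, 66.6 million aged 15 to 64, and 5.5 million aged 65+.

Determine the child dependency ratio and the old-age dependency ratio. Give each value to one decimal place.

Youth dependency ratio = 48.1 / 66.6 × 100 = 72.2
Old-age dependency ratio = 5.5 / 66.6 × 100 = 8.3

Youth dependency ratio: 72.2
Old-age dependency ratio: 8.3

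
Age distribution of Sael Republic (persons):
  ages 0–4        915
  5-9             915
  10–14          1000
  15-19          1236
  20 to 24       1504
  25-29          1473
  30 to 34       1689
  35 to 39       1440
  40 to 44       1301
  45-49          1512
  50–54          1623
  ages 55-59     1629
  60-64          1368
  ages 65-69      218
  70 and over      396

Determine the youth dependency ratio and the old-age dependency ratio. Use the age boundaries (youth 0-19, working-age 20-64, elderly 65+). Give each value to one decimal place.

0–19: 915 + 915 + 1000 + 1236 = 4066
20–64: 1504 + 1473 + 1689 + 1440 + 1301 + 1512 + 1623 + 1629 + 1368 = 13539
65+: 218 + 396 = 614
Youth dependency ratio = 4066 / 13539 × 100 = 30.0
Old-age dependency ratio = 614 / 13539 × 100 = 4.5

Youth dependency ratio: 30.0
Old-age dependency ratio: 4.5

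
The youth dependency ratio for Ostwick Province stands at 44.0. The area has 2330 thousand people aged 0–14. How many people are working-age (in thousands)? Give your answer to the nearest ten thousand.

Working-age: 5300

Youth dependency ratio = youth / working-age × 100
44.0 = 2330 / W × 100
⇒ 5300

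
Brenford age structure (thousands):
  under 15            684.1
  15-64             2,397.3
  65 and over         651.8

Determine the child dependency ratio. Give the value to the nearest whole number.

Youth dependency ratio = 684.1 / 2,397.3 × 100 = 29

Youth dependency ratio: 29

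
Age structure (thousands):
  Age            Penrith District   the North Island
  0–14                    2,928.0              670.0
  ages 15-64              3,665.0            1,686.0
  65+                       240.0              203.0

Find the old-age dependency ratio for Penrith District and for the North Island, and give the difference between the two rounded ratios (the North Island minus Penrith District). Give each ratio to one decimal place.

Penrith District: 240.0 / 3,665.0 × 100 = 6.5
the North Island: 203.0 / 1,686.0 × 100 = 12.0

Penrith District: 6.5
the North Island: 12.0
Difference: +5.5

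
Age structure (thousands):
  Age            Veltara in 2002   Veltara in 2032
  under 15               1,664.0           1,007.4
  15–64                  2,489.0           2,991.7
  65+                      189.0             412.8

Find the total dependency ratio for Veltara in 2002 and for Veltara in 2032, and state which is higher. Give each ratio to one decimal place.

Veltara in 2002: (1,664.0 + 189.0) / 2,489.0 × 100 = 1,853.0 / 2,489.0 × 100 = 74.4
Veltara in 2032: (1,007.4 + 412.8) / 2,991.7 × 100 = 1,420.2 / 2,991.7 × 100 = 47.5

Veltara in 2002: 74.4
Veltara in 2032: 47.5
Higher: Veltara in 2002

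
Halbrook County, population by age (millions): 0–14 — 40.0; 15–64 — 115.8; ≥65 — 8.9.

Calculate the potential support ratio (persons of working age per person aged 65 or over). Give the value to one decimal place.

Potential support ratio = 115.8 / 8.9 = 13.0

Potential support ratio: 13.0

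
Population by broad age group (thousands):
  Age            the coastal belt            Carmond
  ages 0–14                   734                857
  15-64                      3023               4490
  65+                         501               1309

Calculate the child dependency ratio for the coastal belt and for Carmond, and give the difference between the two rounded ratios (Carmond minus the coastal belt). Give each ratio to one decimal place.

the coastal belt: 24.3
Carmond: 19.1
Difference: -5.2

the coastal belt: 734 / 3023 × 100 = 24.3
Carmond: 857 / 4490 × 100 = 19.1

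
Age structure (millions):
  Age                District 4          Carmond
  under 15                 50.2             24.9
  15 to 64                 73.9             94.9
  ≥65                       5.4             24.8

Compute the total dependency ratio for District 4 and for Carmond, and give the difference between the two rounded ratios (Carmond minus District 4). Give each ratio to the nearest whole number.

District 4: 75
Carmond: 52
Difference: -23

District 4: (50.2 + 5.4) / 73.9 × 100 = 55.6 / 73.9 × 100 = 75
Carmond: (24.9 + 24.8) / 94.9 × 100 = 49.7 / 94.9 × 100 = 52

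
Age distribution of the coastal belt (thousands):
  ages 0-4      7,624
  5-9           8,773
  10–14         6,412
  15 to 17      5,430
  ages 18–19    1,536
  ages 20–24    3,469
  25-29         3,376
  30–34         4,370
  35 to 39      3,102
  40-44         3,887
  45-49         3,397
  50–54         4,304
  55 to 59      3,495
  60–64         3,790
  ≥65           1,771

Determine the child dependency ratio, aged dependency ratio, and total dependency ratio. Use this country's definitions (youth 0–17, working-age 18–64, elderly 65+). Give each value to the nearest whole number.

0–17: 7,624 + 8,773 + 6,412 + 5,430 = 28,239
18–64: 1,536 + 3,469 + 3,376 + 4,370 + 3,102 + 3,887 + 3,397 + 4,304 + 3,495 + 3,790 = 34,726
65+: 1,771
Youth dependency ratio = 28,239 / 34,726 × 100 = 81
Old-age dependency ratio = 1,771 / 34,726 × 100 = 5
Total dependency ratio = (28,239 + 1,771) / 34,726 × 100 = 30,010 / 34,726 × 100 = 86

Youth dependency ratio: 81
Old-age dependency ratio: 5
Total dependency ratio: 86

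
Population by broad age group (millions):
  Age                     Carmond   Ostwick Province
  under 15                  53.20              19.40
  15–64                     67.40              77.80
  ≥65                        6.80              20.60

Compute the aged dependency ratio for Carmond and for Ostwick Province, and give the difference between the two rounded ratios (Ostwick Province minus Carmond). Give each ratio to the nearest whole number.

Carmond: 10
Ostwick Province: 26
Difference: +16

Carmond: 6.80 / 67.40 × 100 = 10
Ostwick Province: 20.60 / 77.80 × 100 = 26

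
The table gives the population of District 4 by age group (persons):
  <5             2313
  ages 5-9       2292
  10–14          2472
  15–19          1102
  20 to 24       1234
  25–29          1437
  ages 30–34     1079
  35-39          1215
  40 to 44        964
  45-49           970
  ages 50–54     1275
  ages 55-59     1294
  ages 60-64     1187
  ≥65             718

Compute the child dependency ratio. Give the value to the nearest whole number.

Youth dependency ratio: 60

0–14: 2313 + 2292 + 2472 = 7077
15–64: 1102 + 1234 + 1437 + 1079 + 1215 + 964 + 970 + 1275 + 1294 + 1187 = 11757
65+: 718
Youth dependency ratio = 7077 / 11757 × 100 = 60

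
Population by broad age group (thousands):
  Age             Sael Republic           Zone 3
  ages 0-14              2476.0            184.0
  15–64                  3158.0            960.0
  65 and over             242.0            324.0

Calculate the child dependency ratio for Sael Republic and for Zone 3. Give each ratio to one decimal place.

Sael Republic: 78.4
Zone 3: 19.2

Sael Republic: 2476.0 / 3158.0 × 100 = 78.4
Zone 3: 184.0 / 960.0 × 100 = 19.2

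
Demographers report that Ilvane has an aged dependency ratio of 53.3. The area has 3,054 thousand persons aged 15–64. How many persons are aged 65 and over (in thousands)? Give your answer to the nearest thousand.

Aged 65 and over: 1,628

Old-age dependency ratio = elderly / working-age × 100
53.3 = E / 3,054 × 100
⇒ 1,628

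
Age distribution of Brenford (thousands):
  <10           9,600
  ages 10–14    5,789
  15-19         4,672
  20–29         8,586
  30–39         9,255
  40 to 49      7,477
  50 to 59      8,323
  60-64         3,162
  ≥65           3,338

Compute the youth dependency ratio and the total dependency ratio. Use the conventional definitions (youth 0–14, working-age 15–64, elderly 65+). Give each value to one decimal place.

0–14: 9,600 + 5,789 = 15,389
15–64: 4,672 + 8,586 + 9,255 + 7,477 + 8,323 + 3,162 = 41,475
65+: 3,338
Youth dependency ratio = 15,389 / 41,475 × 100 = 37.1
Total dependency ratio = (15,389 + 3,338) / 41,475 × 100 = 18,727 / 41,475 × 100 = 45.2

Youth dependency ratio: 37.1
Total dependency ratio: 45.2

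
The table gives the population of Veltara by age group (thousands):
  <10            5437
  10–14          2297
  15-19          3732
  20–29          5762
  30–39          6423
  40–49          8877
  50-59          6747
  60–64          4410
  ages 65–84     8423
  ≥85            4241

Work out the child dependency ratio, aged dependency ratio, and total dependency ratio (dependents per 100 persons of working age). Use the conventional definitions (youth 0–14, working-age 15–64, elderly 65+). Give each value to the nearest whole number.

0–14: 5437 + 2297 = 7734
15–64: 3732 + 5762 + 6423 + 8877 + 6747 + 4410 = 35951
65+: 8423 + 4241 = 12664
Youth dependency ratio = 7734 / 35951 × 100 = 22
Old-age dependency ratio = 12664 / 35951 × 100 = 35
Total dependency ratio = (7734 + 12664) / 35951 × 100 = 20398 / 35951 × 100 = 57

Youth dependency ratio: 22
Old-age dependency ratio: 35
Total dependency ratio: 57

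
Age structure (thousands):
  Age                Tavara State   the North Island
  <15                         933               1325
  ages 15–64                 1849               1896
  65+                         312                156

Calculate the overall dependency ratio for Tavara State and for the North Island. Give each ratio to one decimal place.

Tavara State: (933 + 312) / 1849 × 100 = 1245 / 1849 × 100 = 67.3
the North Island: (1325 + 156) / 1896 × 100 = 1481 / 1896 × 100 = 78.1

Tavara State: 67.3
the North Island: 78.1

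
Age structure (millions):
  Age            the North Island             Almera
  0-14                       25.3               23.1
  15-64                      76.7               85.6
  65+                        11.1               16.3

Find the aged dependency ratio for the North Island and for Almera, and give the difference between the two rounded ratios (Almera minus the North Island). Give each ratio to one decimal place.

the North Island: 11.1 / 76.7 × 100 = 14.5
Almera: 16.3 / 85.6 × 100 = 19.0

the North Island: 14.5
Almera: 19.0
Difference: +4.5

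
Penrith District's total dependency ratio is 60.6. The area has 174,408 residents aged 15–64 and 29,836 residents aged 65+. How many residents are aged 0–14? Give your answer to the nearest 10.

Aged 0–14: 75,860

Total dependency ratio = (youth + elderly) / working-age × 100
60.6 = (Y + 29,836) / 174,408 × 100
⇒ 75,860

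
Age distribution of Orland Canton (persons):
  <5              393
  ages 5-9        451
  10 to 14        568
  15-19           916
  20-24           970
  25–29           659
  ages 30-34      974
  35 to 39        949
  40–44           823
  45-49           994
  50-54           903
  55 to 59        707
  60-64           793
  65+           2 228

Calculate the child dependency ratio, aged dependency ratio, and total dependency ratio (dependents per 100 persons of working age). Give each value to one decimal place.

Youth dependency ratio: 16.3
Old-age dependency ratio: 25.6
Total dependency ratio: 41.9

0–14: 393 + 451 + 568 = 1 412
15–64: 916 + 970 + 659 + 974 + 949 + 823 + 994 + 903 + 707 + 793 = 8 688
65+: 2 228
Youth dependency ratio = 1 412 / 8 688 × 100 = 16.3
Old-age dependency ratio = 2 228 / 8 688 × 100 = 25.6
Total dependency ratio = (1 412 + 2 228) / 8 688 × 100 = 3 640 / 8 688 × 100 = 41.9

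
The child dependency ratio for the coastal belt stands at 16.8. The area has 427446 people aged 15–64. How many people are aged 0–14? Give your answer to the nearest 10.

Aged 0–14: 71810

Youth dependency ratio = youth / working-age × 100
16.8 = Y / 427446 × 100
⇒ 71810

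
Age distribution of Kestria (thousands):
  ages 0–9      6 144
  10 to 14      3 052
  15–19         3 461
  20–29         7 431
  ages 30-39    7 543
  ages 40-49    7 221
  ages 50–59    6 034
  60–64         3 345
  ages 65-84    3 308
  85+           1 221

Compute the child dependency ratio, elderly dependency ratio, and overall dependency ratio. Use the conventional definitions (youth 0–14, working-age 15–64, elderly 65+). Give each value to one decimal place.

Youth dependency ratio: 26.2
Old-age dependency ratio: 12.9
Total dependency ratio: 39.2

0–14: 6 144 + 3 052 = 9 196
15–64: 3 461 + 7 431 + 7 543 + 7 221 + 6 034 + 3 345 = 35 035
65+: 3 308 + 1 221 = 4 529
Youth dependency ratio = 9 196 / 35 035 × 100 = 26.2
Old-age dependency ratio = 4 529 / 35 035 × 100 = 12.9
Total dependency ratio = (9 196 + 4 529) / 35 035 × 100 = 13 725 / 35 035 × 100 = 39.2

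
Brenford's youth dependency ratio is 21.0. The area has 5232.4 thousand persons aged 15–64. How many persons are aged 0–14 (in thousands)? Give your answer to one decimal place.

Youth dependency ratio = youth / working-age × 100
21.0 = Y / 5232.4 × 100
⇒ 1098.8

Aged 0–14: 1098.8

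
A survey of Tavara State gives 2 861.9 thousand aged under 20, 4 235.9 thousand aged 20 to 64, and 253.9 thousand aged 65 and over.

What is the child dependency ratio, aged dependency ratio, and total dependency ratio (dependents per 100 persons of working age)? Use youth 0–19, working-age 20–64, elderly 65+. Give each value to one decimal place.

Youth dependency ratio: 67.6
Old-age dependency ratio: 6.0
Total dependency ratio: 73.6

Youth dependency ratio = 2 861.9 / 4 235.9 × 100 = 67.6
Old-age dependency ratio = 253.9 / 4 235.9 × 100 = 6.0
Total dependency ratio = (2 861.9 + 253.9) / 4 235.9 × 100 = 3 115.8 / 4 235.9 × 100 = 73.6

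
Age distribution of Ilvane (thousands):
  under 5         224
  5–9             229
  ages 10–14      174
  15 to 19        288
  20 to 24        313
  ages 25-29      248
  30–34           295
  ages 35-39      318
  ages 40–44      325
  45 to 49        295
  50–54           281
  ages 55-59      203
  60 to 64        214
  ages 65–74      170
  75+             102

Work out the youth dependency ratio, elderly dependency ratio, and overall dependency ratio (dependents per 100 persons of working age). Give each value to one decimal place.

Youth dependency ratio: 22.6
Old-age dependency ratio: 9.8
Total dependency ratio: 32.3

0–14: 224 + 229 + 174 = 627
15–64: 288 + 313 + 248 + 295 + 318 + 325 + 295 + 281 + 203 + 214 = 2,780
65+: 170 + 102 = 272
Youth dependency ratio = 627 / 2,780 × 100 = 22.6
Old-age dependency ratio = 272 / 2,780 × 100 = 9.8
Total dependency ratio = (627 + 272) / 2,780 × 100 = 899 / 2,780 × 100 = 32.3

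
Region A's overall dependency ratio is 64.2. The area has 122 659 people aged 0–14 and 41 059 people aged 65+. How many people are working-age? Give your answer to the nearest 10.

Working-age: 255 010

Total dependency ratio = (youth + elderly) / working-age × 100
64.2 = (122 659 + 41 059) / W × 100
⇒ 255 010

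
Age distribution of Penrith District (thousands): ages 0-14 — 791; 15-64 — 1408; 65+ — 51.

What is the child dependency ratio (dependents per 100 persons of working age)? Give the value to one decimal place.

Youth dependency ratio: 56.2

Youth dependency ratio = 791 / 1408 × 100 = 56.2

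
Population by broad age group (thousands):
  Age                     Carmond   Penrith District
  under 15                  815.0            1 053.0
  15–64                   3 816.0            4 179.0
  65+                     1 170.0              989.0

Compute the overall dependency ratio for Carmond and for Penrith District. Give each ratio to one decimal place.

Carmond: (815.0 + 1 170.0) / 3 816.0 × 100 = 1 985.0 / 3 816.0 × 100 = 52.0
Penrith District: (1 053.0 + 989.0) / 4 179.0 × 100 = 2 042.0 / 4 179.0 × 100 = 48.9

Carmond: 52.0
Penrith District: 48.9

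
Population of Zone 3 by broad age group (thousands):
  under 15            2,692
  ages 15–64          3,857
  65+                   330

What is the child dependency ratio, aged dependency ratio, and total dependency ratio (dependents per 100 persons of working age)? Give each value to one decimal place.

Youth dependency ratio: 69.8
Old-age dependency ratio: 8.6
Total dependency ratio: 78.4

Youth dependency ratio = 2,692 / 3,857 × 100 = 69.8
Old-age dependency ratio = 330 / 3,857 × 100 = 8.6
Total dependency ratio = (2,692 + 330) / 3,857 × 100 = 3,022 / 3,857 × 100 = 78.4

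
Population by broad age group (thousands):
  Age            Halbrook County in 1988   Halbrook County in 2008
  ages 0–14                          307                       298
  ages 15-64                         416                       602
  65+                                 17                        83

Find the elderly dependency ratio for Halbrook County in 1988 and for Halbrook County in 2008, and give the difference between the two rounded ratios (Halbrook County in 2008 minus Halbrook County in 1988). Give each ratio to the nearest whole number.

Halbrook County in 1988: 4
Halbrook County in 2008: 14
Difference: +10

Halbrook County in 1988: 17 / 416 × 100 = 4
Halbrook County in 2008: 83 / 602 × 100 = 14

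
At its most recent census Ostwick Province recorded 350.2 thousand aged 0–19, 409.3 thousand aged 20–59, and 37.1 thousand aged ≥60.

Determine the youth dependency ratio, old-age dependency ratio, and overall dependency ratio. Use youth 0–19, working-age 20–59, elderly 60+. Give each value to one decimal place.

Youth dependency ratio = 350.2 / 409.3 × 100 = 85.6
Old-age dependency ratio = 37.1 / 409.3 × 100 = 9.1
Total dependency ratio = (350.2 + 37.1) / 409.3 × 100 = 387.3 / 409.3 × 100 = 94.6

Youth dependency ratio: 85.6
Old-age dependency ratio: 9.1
Total dependency ratio: 94.6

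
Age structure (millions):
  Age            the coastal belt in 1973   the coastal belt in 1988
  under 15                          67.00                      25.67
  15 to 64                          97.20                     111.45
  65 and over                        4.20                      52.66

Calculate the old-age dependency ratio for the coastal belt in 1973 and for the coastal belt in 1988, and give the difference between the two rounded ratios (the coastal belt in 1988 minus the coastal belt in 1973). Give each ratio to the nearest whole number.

the coastal belt in 1973: 4
the coastal belt in 1988: 47
Difference: +43

the coastal belt in 1973: 4.20 / 97.20 × 100 = 4
the coastal belt in 1988: 52.66 / 111.45 × 100 = 47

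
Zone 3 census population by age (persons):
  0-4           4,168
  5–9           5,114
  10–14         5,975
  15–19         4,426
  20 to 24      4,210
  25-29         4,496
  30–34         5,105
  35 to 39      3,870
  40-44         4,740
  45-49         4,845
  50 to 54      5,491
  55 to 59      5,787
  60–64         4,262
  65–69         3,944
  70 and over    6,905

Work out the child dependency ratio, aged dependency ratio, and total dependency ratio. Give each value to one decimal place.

Youth dependency ratio: 32.3
Old-age dependency ratio: 23.0
Total dependency ratio: 55.3

0–14: 4,168 + 5,114 + 5,975 = 15,257
15–64: 4,426 + 4,210 + 4,496 + 5,105 + 3,870 + 4,740 + 4,845 + 5,491 + 5,787 + 4,262 = 47,232
65+: 3,944 + 6,905 = 10,849
Youth dependency ratio = 15,257 / 47,232 × 100 = 32.3
Old-age dependency ratio = 10,849 / 47,232 × 100 = 23.0
Total dependency ratio = (15,257 + 10,849) / 47,232 × 100 = 26,106 / 47,232 × 100 = 55.3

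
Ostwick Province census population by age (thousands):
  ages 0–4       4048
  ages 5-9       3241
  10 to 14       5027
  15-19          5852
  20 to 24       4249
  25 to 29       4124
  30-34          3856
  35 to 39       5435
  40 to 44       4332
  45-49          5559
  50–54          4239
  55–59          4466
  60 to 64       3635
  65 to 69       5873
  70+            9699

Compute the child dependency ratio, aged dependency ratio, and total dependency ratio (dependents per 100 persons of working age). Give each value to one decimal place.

Youth dependency ratio: 26.9
Old-age dependency ratio: 34.0
Total dependency ratio: 61.0

0–14: 4048 + 3241 + 5027 = 12316
15–64: 5852 + 4249 + 4124 + 3856 + 5435 + 4332 + 5559 + 4239 + 4466 + 3635 = 45747
65+: 5873 + 9699 = 15572
Youth dependency ratio = 12316 / 45747 × 100 = 26.9
Old-age dependency ratio = 15572 / 45747 × 100 = 34.0
Total dependency ratio = (12316 + 15572) / 45747 × 100 = 27888 / 45747 × 100 = 61.0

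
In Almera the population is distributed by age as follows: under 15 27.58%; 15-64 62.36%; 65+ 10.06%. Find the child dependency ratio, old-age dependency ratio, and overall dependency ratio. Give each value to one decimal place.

Youth dependency ratio: 44.2
Old-age dependency ratio: 16.1
Total dependency ratio: 60.4

Youth dependency ratio = 27.58 / 62.36 × 100 = 44.2
Old-age dependency ratio = 10.06 / 62.36 × 100 = 16.1
Total dependency ratio = (27.58 + 10.06) / 62.36 × 100 = 37.64 / 62.36 × 100 = 60.4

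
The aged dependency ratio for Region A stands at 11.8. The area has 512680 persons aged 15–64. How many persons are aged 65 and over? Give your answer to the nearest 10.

Aged 65 and over: 60500

Old-age dependency ratio = elderly / working-age × 100
11.8 = E / 512680 × 100
⇒ 60500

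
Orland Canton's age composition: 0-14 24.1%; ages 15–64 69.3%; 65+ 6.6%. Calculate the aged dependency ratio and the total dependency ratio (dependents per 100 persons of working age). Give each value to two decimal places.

Old-age dependency ratio: 9.52
Total dependency ratio: 44.30

Old-age dependency ratio = 6.6 / 69.3 × 100 = 9.52
Total dependency ratio = (24.1 + 6.6) / 69.3 × 100 = 30.7 / 69.3 × 100 = 44.30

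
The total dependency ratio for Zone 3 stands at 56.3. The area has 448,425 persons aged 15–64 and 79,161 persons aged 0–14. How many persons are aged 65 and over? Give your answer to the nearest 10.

Aged 65 and over: 173,300

Total dependency ratio = (youth + elderly) / working-age × 100
56.3 = (79,161 + E) / 448,425 × 100
⇒ 173,300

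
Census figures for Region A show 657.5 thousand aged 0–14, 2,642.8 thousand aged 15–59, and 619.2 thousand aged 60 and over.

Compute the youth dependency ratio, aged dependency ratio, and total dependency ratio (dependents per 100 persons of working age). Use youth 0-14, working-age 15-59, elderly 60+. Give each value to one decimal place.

Youth dependency ratio: 24.9
Old-age dependency ratio: 23.4
Total dependency ratio: 48.3

Youth dependency ratio = 657.5 / 2,642.8 × 100 = 24.9
Old-age dependency ratio = 619.2 / 2,642.8 × 100 = 23.4
Total dependency ratio = (657.5 + 619.2) / 2,642.8 × 100 = 1,276.7 / 2,642.8 × 100 = 48.3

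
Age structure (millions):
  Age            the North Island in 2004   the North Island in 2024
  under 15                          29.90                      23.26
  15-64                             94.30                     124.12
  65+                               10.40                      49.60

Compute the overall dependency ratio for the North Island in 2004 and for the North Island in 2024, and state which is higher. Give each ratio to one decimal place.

the North Island in 2004: (29.90 + 10.40) / 94.30 × 100 = 40.30 / 94.30 × 100 = 42.7
the North Island in 2024: (23.26 + 49.60) / 124.12 × 100 = 72.86 / 124.12 × 100 = 58.7

the North Island in 2004: 42.7
the North Island in 2024: 58.7
Higher: the North Island in 2024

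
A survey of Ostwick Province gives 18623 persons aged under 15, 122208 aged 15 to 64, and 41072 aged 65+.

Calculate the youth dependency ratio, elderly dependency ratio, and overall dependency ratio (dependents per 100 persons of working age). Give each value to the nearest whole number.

Youth dependency ratio = 18623 / 122208 × 100 = 15
Old-age dependency ratio = 41072 / 122208 × 100 = 34
Total dependency ratio = (18623 + 41072) / 122208 × 100 = 59695 / 122208 × 100 = 49

Youth dependency ratio: 15
Old-age dependency ratio: 34
Total dependency ratio: 49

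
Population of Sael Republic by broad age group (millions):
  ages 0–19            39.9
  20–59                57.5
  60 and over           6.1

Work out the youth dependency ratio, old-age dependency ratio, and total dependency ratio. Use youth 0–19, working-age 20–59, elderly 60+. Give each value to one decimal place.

Youth dependency ratio: 69.4
Old-age dependency ratio: 10.6
Total dependency ratio: 80.0

Youth dependency ratio = 39.9 / 57.5 × 100 = 69.4
Old-age dependency ratio = 6.1 / 57.5 × 100 = 10.6
Total dependency ratio = (39.9 + 6.1) / 57.5 × 100 = 46.0 / 57.5 × 100 = 80.0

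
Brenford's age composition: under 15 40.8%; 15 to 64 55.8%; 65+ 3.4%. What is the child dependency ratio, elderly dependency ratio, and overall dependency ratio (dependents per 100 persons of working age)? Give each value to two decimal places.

Youth dependency ratio = 40.8 / 55.8 × 100 = 73.12
Old-age dependency ratio = 3.4 / 55.8 × 100 = 6.09
Total dependency ratio = (40.8 + 3.4) / 55.8 × 100 = 44.2 / 55.8 × 100 = 79.21

Youth dependency ratio: 73.12
Old-age dependency ratio: 6.09
Total dependency ratio: 79.21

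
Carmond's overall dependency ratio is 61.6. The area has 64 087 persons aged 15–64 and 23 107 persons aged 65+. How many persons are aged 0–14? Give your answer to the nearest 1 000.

Total dependency ratio = (youth + elderly) / working-age × 100
61.6 = (Y + 23 107) / 64 087 × 100
⇒ 16 000

Aged 0–14: 16 000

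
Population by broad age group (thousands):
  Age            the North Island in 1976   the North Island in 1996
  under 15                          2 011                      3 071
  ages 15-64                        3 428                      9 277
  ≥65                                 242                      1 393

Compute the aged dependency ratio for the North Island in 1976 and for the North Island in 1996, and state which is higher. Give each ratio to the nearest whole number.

the North Island in 1976: 242 / 3 428 × 100 = 7
the North Island in 1996: 1 393 / 9 277 × 100 = 15

the North Island in 1976: 7
the North Island in 1996: 15
Higher: the North Island in 1996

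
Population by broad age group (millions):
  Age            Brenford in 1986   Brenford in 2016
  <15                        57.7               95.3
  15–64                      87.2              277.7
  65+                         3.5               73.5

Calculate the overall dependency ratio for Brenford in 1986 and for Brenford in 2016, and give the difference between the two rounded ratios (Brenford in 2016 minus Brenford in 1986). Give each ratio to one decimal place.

Brenford in 1986: (57.7 + 3.5) / 87.2 × 100 = 61.2 / 87.2 × 100 = 70.2
Brenford in 2016: (95.3 + 73.5) / 277.7 × 100 = 168.8 / 277.7 × 100 = 60.8

Brenford in 1986: 70.2
Brenford in 2016: 60.8
Difference: -9.4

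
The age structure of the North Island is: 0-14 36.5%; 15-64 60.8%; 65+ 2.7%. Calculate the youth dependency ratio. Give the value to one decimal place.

Youth dependency ratio = 36.5 / 60.8 × 100 = 60.0

Youth dependency ratio: 60.0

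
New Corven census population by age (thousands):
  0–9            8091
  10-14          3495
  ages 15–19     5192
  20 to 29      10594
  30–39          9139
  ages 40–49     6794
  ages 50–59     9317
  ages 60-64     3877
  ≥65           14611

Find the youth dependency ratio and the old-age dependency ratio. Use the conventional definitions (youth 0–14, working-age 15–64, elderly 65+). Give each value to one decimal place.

0–14: 8091 + 3495 = 11586
15–64: 5192 + 10594 + 9139 + 6794 + 9317 + 3877 = 44913
65+: 14611
Youth dependency ratio = 11586 / 44913 × 100 = 25.8
Old-age dependency ratio = 14611 / 44913 × 100 = 32.5

Youth dependency ratio: 25.8
Old-age dependency ratio: 32.5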